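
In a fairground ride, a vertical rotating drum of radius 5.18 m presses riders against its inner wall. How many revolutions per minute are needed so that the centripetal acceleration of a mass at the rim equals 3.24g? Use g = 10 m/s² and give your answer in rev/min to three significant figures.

23.9 rev/min

Require ω²r = 3.24g, so ω = √(3.24 × 10.0/5.18) = 2.501 rad/s.
In rev/min: ω × 60/(2π) = 2.501 × 60/(2π) = 23.88 rev/min.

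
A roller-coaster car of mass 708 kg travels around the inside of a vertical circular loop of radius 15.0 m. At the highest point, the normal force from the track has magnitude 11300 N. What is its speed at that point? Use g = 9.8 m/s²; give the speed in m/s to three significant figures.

At the top, N + mg = mv²/r, so v = √(r(N/m + g)) = √(15.0 × (11300/708 + 9.8)) = √(15.0 × 25.76) = √386.4 = 19.66 m/s.

19.7 m/s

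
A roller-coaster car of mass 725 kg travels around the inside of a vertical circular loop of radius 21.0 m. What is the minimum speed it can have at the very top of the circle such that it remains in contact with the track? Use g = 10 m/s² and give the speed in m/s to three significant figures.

14.5 m/s

At the top, both weight mg and N point toward the centre: N + mg = mv²/r.
At minimum speed N → 0, so mg = mv_min²/r ⇒ v_min = √(g r) = √(10.0 × 21.0) = 14.49 m/s.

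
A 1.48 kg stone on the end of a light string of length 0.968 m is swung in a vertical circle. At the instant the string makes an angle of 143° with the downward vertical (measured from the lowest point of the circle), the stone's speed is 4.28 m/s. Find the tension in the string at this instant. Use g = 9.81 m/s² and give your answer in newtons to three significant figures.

Take the radial direction toward the centre of the circle as positive. The component of the weight along the string toward the centre is −mg cos φ (φ measured from the bottom), so Newton's second law along the string gives T − mg cos φ = m v²/r.
cos 143° = -0.7986, so T = m(v²/r + g cos φ) = 1.48 × ((4.28)²/0.968 + 9.81 × -0.7986) = 1.48 × (18.92 + (-7.835)) = 1.48 × 11.09 = 16.41 N.

16.4 N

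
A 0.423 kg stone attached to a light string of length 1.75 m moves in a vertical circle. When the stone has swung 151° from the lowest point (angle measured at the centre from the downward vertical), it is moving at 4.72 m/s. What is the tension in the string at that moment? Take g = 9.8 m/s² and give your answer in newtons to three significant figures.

Take the radial direction toward the centre of the circle as positive. The component of the weight along the string toward the centre is −mg cos φ (φ measured from the bottom), so Newton's second law along the string gives T − mg cos φ = m v²/r.
cos 151° = -0.8746, so T = m(v²/r + g cos φ) = 0.423 × ((4.72)²/1.75 + 9.8 × -0.8746) = 0.423 × (12.73 + (-8.571)) = 0.423 × 4.159 = 1.759 N.

1.76 N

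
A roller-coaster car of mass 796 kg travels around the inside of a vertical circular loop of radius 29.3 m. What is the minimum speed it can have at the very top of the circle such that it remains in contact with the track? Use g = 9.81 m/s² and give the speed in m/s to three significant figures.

17.0 m/s

At the top, both weight mg and N point toward the centre: N + mg = mv²/r.
At minimum speed N → 0, so mg = mv_min²/r ⇒ v_min = √(g r) = √(9.81 × 29.3) = 16.95 m/s.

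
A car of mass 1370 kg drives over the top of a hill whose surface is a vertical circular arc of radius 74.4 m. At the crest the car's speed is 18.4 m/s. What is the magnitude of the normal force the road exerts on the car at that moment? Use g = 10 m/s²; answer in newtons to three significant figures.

At the crest the centripetal acceleration points downward (toward the centre of the arc), so mg − N = mv²/r.
N = m(g − v²/r) = 1370 × (10.0 − (18.4)²/74.4) = 1370 × (10.0 − 4.551) = 1370 × 5.449 = 7466 N.

7470 N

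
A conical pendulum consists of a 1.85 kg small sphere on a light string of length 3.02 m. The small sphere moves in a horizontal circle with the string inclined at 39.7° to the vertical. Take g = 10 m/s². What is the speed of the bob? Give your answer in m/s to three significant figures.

The radius of the circle is r = L sinθ = 3.02 × sin 39.7° = 1.929 m.
Horizontally T sinθ = mv²/r and vertically T cosθ = mg, so tanθ = v²/(rg).
v = √(r g tanθ) = √(1.929 × 10.0 × 0.8302) = √16.02 = 4.002 m/s.

4.00 m/s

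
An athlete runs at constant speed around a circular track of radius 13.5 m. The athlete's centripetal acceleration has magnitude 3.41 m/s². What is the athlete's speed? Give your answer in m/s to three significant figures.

a_c = v²/r ⇒ v = √(a_c · r) = √(3.41 × 13.5) = √46.04 = 6.785 m/s.

6.78 m/s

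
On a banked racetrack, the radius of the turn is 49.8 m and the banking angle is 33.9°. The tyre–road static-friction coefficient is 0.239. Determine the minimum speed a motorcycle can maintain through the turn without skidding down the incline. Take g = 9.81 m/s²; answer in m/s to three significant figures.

At the minimum speed, friction acts up the slope at its limiting value f = μN. Radially (horizontal, toward centre): N sinθ − μN cosθ = mv²/r. Vertically: N cosθ + μN sinθ = mg.
Dividing: v² = r g (sinθ − μcosθ)/(cosθ + μsinθ).
sinθ − μcosθ = 0.5577 − 0.239×0.8300 = 0.3594; cosθ + μsinθ = 0.8300 + 0.239×0.5577 = 0.9633.
v² = 49.8 × 9.81 × 0.3594/0.9633 = 182.3 m²/s², so v = 13.50 m/s.

13.5 m/s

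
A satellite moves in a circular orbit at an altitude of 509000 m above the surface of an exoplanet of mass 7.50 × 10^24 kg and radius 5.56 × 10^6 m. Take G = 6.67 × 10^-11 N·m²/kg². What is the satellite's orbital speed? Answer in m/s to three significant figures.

Orbital radius r = R + h = 5.56 × 10^6 + 509000 = 6.069 × 10^6 m.
Gravity supplies the centripetal force: G M m / r² = m v² / r, so v = √(GM/r).
v = √(6.67 × 10^-11 × 7.50 × 10^24 / 6.069 × 10^6) = √(8.243 × 10^7) = 9079 m/s.

9080 m/s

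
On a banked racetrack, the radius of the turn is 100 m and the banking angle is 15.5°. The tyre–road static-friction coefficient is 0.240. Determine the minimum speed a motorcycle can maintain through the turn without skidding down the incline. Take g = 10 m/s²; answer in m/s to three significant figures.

At the minimum speed, friction acts up the slope at its limiting value f = μN. Radially (horizontal, toward centre): N sinθ − μN cosθ = mv²/r. Vertically: N cosθ + μN sinθ = mg.
Dividing: v² = r g (sinθ − μcosθ)/(cosθ + μsinθ).
sinθ − μcosθ = 0.2672 − 0.240×0.9636 = 0.03597; cosθ + μsinθ = 0.9636 + 0.240×0.2672 = 1.028.
v² = 100 × 10.0 × 0.03597/1.028 = 35.00 m²/s², so v = 5.916 m/s.

5.92 m/s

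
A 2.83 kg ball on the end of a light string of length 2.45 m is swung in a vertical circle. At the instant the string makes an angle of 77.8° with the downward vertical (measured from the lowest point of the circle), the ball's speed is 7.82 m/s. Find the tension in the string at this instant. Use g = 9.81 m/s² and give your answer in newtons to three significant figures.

Take the radial direction toward the centre of the circle as positive. The component of the weight along the string toward the centre is −mg cos φ (φ measured from the bottom), so Newton's second law along the string gives T − mg cos φ = m v²/r.
cos 77.8° = 0.2113, so T = m(v²/r + g cos φ) = 2.83 × ((7.82)²/2.45 + 9.81 × 0.2113) = 2.83 × (24.96 + (2.073)) = 2.83 × 27.03 = 76.50 N.

76.5 N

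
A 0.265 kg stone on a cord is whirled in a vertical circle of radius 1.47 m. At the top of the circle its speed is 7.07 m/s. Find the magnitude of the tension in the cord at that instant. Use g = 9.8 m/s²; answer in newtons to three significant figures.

At the top, both T and the weight mg point inward (toward the centre), so T + mg = mv²/r.
T = m(v²/r − g) = 0.265 × ((7.07)²/1.47 − 9.8) = 0.265 × (34.00 − 9.8) = 0.265 × 24.20 = 6.414 N.

6.41 N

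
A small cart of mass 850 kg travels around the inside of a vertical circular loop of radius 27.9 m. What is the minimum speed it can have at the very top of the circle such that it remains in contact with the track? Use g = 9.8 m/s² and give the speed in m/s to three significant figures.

16.5 m/s

At the top, both weight mg and N point toward the centre: N + mg = mv²/r.
At minimum speed N → 0, so mg = mv_min²/r ⇒ v_min = √(g r) = √(9.8 × 27.9) = 16.54 m/s.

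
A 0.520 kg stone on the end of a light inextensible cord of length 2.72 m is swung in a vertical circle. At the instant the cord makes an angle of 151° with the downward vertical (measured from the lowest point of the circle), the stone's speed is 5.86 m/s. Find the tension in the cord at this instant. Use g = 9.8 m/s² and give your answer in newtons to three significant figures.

2.11 N

Take the radial direction toward the centre of the circle as positive. The component of the weight along the string toward the centre is −mg cos φ (φ measured from the bottom), so Newton's second law along the string gives T − mg cos φ = m v²/r.
cos 151° = -0.8746, so T = m(v²/r + g cos φ) = 0.520 × ((5.86)²/2.72 + 9.8 × -0.8746) = 0.520 × (12.62 + (-8.571)) = 0.520 × 4.054 = 2.108 N.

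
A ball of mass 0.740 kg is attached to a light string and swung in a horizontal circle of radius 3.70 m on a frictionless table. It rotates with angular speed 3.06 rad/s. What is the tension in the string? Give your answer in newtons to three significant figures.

25.6 N

v = ωr = 3.06 × 3.70 = 11.32 m/s.
The tension is the only horizontal force, so it supplies the full centripetal force: T = m v²/r = 0.740 × (11.32)²/3.70 = 0.740 × 128.2/3.70 = 25.64 N.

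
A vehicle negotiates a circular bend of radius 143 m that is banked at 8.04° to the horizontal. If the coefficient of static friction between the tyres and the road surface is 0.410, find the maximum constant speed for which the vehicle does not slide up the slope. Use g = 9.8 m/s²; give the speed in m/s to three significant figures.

28.6 m/s

At the maximum speed, friction acts down the slope at its limiting value f = μN. Radially (horizontal, toward centre): N sinθ + μN cosθ = mv²/r. Vertically: N cosθ − μN sinθ = mg.
Dividing: v² = r g (sinθ + μcosθ)/(cosθ − μsinθ).
sinθ + μcosθ = 0.1399 + 0.410×0.9902 = 0.5458; cosθ − μsinθ = 0.9902 − 0.410×0.1399 = 0.9328.
v² = 143 × 9.8 × 0.5458/0.9328 = 820.0 m²/s², so v = 28.64 m/s.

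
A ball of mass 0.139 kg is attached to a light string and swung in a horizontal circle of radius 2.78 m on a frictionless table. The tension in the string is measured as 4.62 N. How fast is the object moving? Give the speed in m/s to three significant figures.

T = m v²/r ⇒ v = √(T r / m) = √(4.62 × 2.78 / 0.139) = √92.40 = 9.612 m/s.

9.61 m/s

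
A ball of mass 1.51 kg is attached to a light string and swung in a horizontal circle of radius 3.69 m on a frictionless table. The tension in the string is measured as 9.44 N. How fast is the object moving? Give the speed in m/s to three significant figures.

T = m v²/r ⇒ v = √(T r / m) = √(9.44 × 3.69 / 1.51) = √23.07 = 4.803 m/s.

4.80 m/s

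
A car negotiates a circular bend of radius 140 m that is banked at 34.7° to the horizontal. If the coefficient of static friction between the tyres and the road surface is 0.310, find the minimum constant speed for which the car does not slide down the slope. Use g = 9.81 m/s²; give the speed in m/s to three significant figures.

At the minimum speed, friction acts up the slope at its limiting value f = μN. Radially (horizontal, toward centre): N sinθ − μN cosθ = mv²/r. Vertically: N cosθ + μN sinθ = mg.
Dividing: v² = r g (sinθ − μcosθ)/(cosθ + μsinθ).
sinθ − μcosθ = 0.5693 − 0.310×0.8221 = 0.3144; cosθ + μsinθ = 0.8221 + 0.310×0.5693 = 0.9986.
v² = 140 × 9.81 × 0.3144/0.9986 = 432.4 m²/s², so v = 20.79 m/s.

20.8 m/s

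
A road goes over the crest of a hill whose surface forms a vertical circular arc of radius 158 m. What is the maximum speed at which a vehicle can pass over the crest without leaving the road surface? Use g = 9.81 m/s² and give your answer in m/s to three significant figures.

At the crest the centre of the circle is below the vehicle, so the net downward (centripetal) force is mg − N = mv²/r.
The vehicle leaves the road when N → 0, giving v_max = √(g r) = √(9.81 × 158) = 39.37 m/s.

39.4 m/s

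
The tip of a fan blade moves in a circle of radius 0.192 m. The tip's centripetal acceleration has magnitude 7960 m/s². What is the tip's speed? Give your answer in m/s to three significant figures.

a_c = v²/r ⇒ v = √(a_c · r) = √(7960 × 0.192) = √1528 = 39.09 m/s.

39.1 m/s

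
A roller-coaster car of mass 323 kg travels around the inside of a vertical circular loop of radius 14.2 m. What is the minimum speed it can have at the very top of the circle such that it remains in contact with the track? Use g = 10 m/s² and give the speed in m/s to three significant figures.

11.9 m/s

At the top, both weight mg and N point toward the centre: N + mg = mv²/r.
At minimum speed N → 0, so mg = mv_min²/r ⇒ v_min = √(g r) = √(10.0 × 14.2) = 11.92 m/s.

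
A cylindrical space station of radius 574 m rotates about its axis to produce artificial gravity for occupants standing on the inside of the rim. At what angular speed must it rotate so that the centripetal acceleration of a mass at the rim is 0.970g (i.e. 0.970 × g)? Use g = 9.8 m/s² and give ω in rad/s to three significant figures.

Centripetal acceleration a_c = ω²r. Setting ω²r = 0.970g:
ω = √(0.970g / r) = √(0.970 × 9.8 / 574) = √0.01656 = 0.1287 rad/s.

0.129 rad/s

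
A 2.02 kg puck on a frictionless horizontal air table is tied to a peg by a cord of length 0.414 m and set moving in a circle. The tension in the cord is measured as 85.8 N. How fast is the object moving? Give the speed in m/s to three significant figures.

T = m v²/r ⇒ v = √(T r / m) = √(85.8 × 0.414 / 2.02) = √17.58 = 4.193 m/s.

4.19 m/s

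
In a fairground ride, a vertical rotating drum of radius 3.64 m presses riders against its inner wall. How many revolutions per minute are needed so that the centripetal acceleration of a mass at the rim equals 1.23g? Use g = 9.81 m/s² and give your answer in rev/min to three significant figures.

17.4 rev/min

Require ω²r = 1.23g, so ω = √(1.23 × 9.81/3.64) = 1.821 rad/s.
In rev/min: ω × 60/(2π) = 1.821 × 60/(2π) = 17.39 rev/min.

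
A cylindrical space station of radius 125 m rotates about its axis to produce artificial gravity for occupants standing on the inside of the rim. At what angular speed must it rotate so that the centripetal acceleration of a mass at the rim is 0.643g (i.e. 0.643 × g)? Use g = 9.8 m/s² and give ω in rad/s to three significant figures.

Centripetal acceleration a_c = ω²r. Setting ω²r = 0.643g:
ω = √(0.643g / r) = √(0.643 × 9.8 / 125) = √0.05041 = 0.2245 rad/s.

0.225 rad/s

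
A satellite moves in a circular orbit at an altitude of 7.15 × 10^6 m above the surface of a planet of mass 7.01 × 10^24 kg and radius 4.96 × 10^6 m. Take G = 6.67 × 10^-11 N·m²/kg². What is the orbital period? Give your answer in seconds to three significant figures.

r = R + h = 4.96 × 10^6 + 7.15 × 10^6 = 1.211 × 10^7 m. Gravity provides the centripetal force: G M m / r² = m v² / r ⇒ v = √(GM/r) = 6214 m/s.
T = 2πr/v = 2π × 1.211 × 10^7 / 6214 = 12250 s.

12200 s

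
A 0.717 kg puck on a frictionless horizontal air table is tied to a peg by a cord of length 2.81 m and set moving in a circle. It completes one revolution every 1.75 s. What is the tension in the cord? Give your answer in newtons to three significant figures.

26.0 N

v = 2πr/T = 2π × 2.81/1.75 = 10.09 m/s.
The tension is the only horizontal force, so it supplies the full centripetal force: T = m v²/r = 0.717 × (10.09)²/2.81 = 0.717 × 101.8/2.81 = 25.97 N.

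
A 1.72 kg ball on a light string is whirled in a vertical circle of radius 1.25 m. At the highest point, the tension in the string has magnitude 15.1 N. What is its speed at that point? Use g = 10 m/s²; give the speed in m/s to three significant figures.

4.84 m/s

At the top, T + mg = mv²/r, so v = √(r(T/m + g)) = √(1.25 × (15.1/1.72 + 10.0)) = √(1.25 × 18.78) = √23.47 = 4.845 m/s.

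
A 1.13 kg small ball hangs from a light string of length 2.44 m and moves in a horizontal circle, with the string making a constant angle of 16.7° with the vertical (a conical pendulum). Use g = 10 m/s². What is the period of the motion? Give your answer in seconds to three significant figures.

r = L sinθ = 0.7012 m. From T sinθ = mω²r and T cosθ = mg: tanθ = ω²r/g, so ω² = g tanθ / r = g/(L cosθ).
ω = √(g/(L cosθ)) = √(10.0/(2.44 × 0.9578)) = √4.279 = 2.069 rad/s.
Period = 2π/ω = 3.038 s.

3.04 s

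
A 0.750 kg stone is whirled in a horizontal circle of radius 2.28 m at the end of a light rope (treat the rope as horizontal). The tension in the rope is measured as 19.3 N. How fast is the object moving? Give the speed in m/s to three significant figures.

7.66 m/s

T = m v²/r ⇒ v = √(T r / m) = √(19.3 × 2.28 / 0.750) = √58.67 = 7.660 m/s.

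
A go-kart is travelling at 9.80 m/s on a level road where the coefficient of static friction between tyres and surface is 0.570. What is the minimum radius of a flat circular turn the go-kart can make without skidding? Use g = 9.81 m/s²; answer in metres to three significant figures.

17.2 m

At the limit, μ_s m g = m v²/r, so r_min = v²/(μ_s g) = (9.80)²/(0.570 × 9.81) = 96.04/5.592 = 17.18 m.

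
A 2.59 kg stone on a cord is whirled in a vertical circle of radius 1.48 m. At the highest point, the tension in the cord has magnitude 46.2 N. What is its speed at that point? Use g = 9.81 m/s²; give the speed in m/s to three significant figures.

At the top, T + mg = mv²/r, so v = √(r(T/m + g)) = √(1.48 × (46.2/2.59 + 9.81)) = √(1.48 × 27.65) = √40.92 = 6.397 m/s.

6.40 m/s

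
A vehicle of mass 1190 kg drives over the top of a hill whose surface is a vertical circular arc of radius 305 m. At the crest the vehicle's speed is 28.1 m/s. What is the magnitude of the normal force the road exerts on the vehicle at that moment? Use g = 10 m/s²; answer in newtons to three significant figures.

At the crest the centripetal acceleration points downward (toward the centre of the arc), so mg − N = mv²/r.
N = m(g − v²/r) = 1190 × (10.0 − (28.1)²/305) = 1190 × (10.0 − 2.589) = 1190 × 7.411 = 8819 N.

8820 N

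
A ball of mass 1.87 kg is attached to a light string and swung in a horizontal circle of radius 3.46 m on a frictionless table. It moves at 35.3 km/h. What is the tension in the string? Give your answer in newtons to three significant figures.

52.0 N

v = 35.3 km/h = 35.3/3.6 = 9.806 m/s.
The tension is the only horizontal force, so it supplies the full centripetal force: T = m v²/r = 1.87 × (9.806)²/3.46 = 1.87 × 96.15/3.46 = 51.96 N.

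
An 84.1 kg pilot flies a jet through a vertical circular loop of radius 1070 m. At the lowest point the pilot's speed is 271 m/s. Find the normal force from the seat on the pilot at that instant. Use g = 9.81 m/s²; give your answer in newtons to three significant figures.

At the lowest point, N points up (toward the centre) and the weight mg points down (away from the centre), so the net inward force is N − mg = mv²/r.
N = m(v²/r + g) = 84.1 × ((271)²/1070 + 9.81) = 84.1 × (68.64 + 9.81) = 84.1 × 78.45 = 6597 N.

6600 N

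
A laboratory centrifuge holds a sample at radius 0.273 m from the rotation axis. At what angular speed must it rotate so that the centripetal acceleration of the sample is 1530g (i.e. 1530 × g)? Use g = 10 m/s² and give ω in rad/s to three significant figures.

237 rad/s

Centripetal acceleration a_c = ω²r. Setting ω²r = 1530g:
ω = √(1530g / r) = √(1530 × 10.0 / 0.273) = √56040 = 236.7 rad/s.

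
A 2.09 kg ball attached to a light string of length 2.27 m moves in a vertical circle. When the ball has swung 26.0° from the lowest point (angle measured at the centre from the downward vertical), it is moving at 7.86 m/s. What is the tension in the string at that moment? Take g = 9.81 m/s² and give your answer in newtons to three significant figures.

75.3 N

Take the radial direction toward the centre of the circle as positive. The component of the weight along the string toward the centre is −mg cos φ (φ measured from the bottom), so Newton's second law along the string gives T − mg cos φ = m v²/r.
cos 26.0° = 0.8988, so T = m(v²/r + g cos φ) = 2.09 × ((7.86)²/2.27 + 9.81 × 0.8988) = 2.09 × (27.22 + (8.817)) = 2.09 × 36.03 = 75.31 N.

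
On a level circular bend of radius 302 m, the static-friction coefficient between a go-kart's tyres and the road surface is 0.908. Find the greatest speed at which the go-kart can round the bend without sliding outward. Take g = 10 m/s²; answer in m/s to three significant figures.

Friction provides the centripetal force on a flat curve. At maximum speed it is at its limiting value: μ_s m g = m v²/r.
Mass cancels: v_max = √(μ_s g r) = √(0.908 × 10.0 × 302) = √2742 = 52.37 m/s.

52.4 m/s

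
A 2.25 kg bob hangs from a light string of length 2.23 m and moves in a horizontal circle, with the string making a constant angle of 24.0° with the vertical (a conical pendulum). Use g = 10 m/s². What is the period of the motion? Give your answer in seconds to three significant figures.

2.84 s

r = L sinθ = 0.9070 m. From T sinθ = mω²r and T cosθ = mg: tanθ = ω²r/g, so ω² = g tanθ / r = g/(L cosθ).
ω = √(g/(L cosθ)) = √(10.0/(2.23 × 0.9135)) = √4.909 = 2.216 rad/s.
Period = 2π/ω = 2.836 s.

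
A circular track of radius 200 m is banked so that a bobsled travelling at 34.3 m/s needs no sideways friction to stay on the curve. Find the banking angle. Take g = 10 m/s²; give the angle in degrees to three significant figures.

For a frictionless banked turn: horizontally N sinθ = mv²/r and vertically N cosθ = mg.
Dividing: tanθ = v²/(r g) = (34.3)²/(200 × 10.0) = 1176/2000 = 0.5882.
θ = arctan(0.5882) = 30.47°.

30.5°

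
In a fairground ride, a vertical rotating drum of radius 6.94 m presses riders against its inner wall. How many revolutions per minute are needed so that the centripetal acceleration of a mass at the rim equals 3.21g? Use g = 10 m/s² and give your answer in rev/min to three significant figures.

Require ω²r = 3.21g, so ω = √(3.21 × 10.0/6.94) = 2.151 rad/s.
In rev/min: ω × 60/(2π) = 2.151 × 60/(2π) = 20.54 rev/min.

20.5 rev/min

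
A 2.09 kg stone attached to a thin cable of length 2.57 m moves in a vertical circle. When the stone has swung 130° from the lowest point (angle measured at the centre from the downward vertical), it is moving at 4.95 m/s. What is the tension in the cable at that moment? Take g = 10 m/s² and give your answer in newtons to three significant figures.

6.49 N

Take the radial direction toward the centre of the circle as positive. The component of the weight along the string toward the centre is −mg cos φ (φ measured from the bottom), so Newton's second law along the string gives T − mg cos φ = m v²/r.
cos 130° = -0.6428, so T = m(v²/r + g cos φ) = 2.09 × ((4.95)²/2.57 + 10.0 × -0.6428) = 2.09 × (9.534 + (-6.428)) = 2.09 × 3.106 = 6.492 N.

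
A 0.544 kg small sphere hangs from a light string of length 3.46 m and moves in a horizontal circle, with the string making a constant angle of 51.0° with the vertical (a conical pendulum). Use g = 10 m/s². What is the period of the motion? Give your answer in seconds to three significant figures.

2.93 s

r = L sinθ = 2.689 m. From T sinθ = mω²r and T cosθ = mg: tanθ = ω²r/g, so ω² = g tanθ / r = g/(L cosθ).
ω = √(g/(L cosθ)) = √(10.0/(3.46 × 0.6293)) = √4.593 = 2.143 rad/s.
Period = 2π/ω = 2.932 s.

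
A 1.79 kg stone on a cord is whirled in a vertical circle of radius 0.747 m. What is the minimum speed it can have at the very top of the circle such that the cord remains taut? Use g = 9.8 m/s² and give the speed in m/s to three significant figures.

2.71 m/s

At the top, both weight mg and T point toward the centre: T + mg = mv²/r.
At minimum speed T → 0, so mg = mv_min²/r ⇒ v_min = √(g r) = √(9.8 × 0.747) = 2.706 m/s.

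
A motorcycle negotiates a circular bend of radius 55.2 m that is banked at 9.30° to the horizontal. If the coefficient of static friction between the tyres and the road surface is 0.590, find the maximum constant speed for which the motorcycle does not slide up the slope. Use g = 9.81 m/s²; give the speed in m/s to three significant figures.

21.3 m/s

At the maximum speed, friction acts down the slope at its limiting value f = μN. Radially (horizontal, toward centre): N sinθ + μN cosθ = mv²/r. Vertically: N cosθ − μN sinθ = mg.
Dividing: v² = r g (sinθ + μcosθ)/(cosθ − μsinθ).
sinθ + μcosθ = 0.1616 + 0.590×0.9869 = 0.7438; cosθ − μsinθ = 0.9869 − 0.590×0.1616 = 0.8915.
v² = 55.2 × 9.81 × 0.7438/0.8915 = 451.8 m²/s², so v = 21.26 m/s.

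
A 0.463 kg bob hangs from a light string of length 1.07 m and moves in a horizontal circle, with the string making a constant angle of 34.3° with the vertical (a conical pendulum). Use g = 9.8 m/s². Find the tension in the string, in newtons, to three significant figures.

5.49 N

Vertically the bob has no acceleration, so T cosθ = mg.
T = mg/cosθ = 0.463 × 9.8 / cos 34.3° = 4.537/0.8261 = 5.493 N.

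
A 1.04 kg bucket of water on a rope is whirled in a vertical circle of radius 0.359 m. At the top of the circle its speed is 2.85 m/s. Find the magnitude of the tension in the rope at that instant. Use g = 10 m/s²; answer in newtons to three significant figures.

At the top, both T and the weight mg point inward (toward the centre), so T + mg = mv²/r.
T = m(v²/r − g) = 1.04 × ((2.85)²/0.359 − 10.0) = 1.04 × (22.63 − 10.0) = 1.04 × 12.63 = 13.13 N.

13.1 N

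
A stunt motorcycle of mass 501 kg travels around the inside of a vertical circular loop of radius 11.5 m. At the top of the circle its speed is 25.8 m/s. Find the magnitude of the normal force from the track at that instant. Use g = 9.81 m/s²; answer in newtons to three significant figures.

24100 N

At the top, both N and the weight mg point inward (toward the centre), so N + mg = mv²/r.
N = m(v²/r − g) = 501 × ((25.8)²/11.5 − 9.81) = 501 × (57.88 − 9.81) = 501 × 48.07 = 24080 N.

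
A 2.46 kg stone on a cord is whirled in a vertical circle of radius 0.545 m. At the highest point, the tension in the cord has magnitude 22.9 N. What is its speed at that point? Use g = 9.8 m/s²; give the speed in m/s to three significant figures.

3.23 m/s

At the top, T + mg = mv²/r, so v = √(r(T/m + g)) = √(0.545 × (22.9/2.46 + 9.8)) = √(0.545 × 19.11) = √10.41 = 3.227 m/s.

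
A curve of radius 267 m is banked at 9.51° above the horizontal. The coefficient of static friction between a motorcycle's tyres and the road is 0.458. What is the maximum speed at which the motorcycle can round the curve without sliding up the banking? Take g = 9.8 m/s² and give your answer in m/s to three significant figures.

At the maximum speed, friction acts down the slope at its limiting value f = μN. Radially (horizontal, toward centre): N sinθ + μN cosθ = mv²/r. Vertically: N cosθ − μN sinθ = mg.
Dividing: v² = r g (sinθ + μcosθ)/(cosθ − μsinθ).
sinθ + μcosθ = 0.1652 + 0.458×0.9863 = 0.6169; cosθ − μsinθ = 0.9863 − 0.458×0.1652 = 0.9106.
v² = 267 × 9.8 × 0.6169/0.9106 = 1773 m²/s², so v = 42.10 m/s.

42.1 m/s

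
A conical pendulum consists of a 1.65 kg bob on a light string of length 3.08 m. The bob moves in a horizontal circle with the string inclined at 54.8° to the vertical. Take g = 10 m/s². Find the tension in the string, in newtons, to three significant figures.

28.6 N

Vertically the bob has no acceleration, so T cosθ = mg.
T = mg/cosθ = 1.65 × 10.0 / cos 54.8° = 16.50/0.5764 = 28.62 N.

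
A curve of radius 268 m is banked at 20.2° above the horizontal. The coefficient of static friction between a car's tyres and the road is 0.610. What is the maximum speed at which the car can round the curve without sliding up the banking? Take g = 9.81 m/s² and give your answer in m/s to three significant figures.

57.6 m/s

At the maximum speed, friction acts down the slope at its limiting value f = μN. Radially (horizontal, toward centre): N sinθ + μN cosθ = mv²/r. Vertically: N cosθ − μN sinθ = mg.
Dividing: v² = r g (sinθ + μcosθ)/(cosθ − μsinθ).
sinθ + μcosθ = 0.3453 + 0.610×0.9385 = 0.9178; cosθ − μsinθ = 0.9385 − 0.610×0.3453 = 0.7279.
v² = 268 × 9.81 × 0.9178/0.7279 = 3315 m²/s², so v = 57.58 m/s.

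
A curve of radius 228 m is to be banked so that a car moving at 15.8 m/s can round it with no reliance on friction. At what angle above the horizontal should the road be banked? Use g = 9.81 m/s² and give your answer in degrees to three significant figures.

6.37°

With no friction, the horizontal component of the normal force provides the centripetal force: N sinθ = mv²/r, while N cosθ = mg vertically.
Dividing: tanθ = v²/(r g) = (15.8)²/(228 × 9.81) = 249.6/2237 = 0.1116.
θ = arctan(0.1116) = 6.369°.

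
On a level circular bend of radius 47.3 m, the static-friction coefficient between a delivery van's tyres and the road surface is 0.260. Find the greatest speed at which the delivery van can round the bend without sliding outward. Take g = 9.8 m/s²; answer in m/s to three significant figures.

11.0 m/s

On a flat curve, static friction is the only horizontal force, so it must supply the full centripetal force: μ_s m g = m v²/r.
Mass cancels: v_max = √(μ_s g r) = √(0.260 × 9.8 × 47.3) = √120.5 = 10.98 m/s.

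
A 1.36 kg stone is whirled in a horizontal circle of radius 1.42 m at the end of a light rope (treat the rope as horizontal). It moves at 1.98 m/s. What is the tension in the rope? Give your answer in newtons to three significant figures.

The tension is the only horizontal force, so it supplies the full centripetal force: T = m v²/r = 1.36 × (1.980)²/1.42 = 1.36 × 3.920/1.42 = 3.755 N.

3.75 N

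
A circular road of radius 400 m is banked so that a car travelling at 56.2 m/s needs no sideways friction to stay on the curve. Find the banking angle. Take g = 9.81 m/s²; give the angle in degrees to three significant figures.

38.8°

For a frictionless banked turn: horizontally N sinθ = mv²/r and vertically N cosθ = mg.
Dividing: tanθ = v²/(r g) = (56.2)²/(400 × 9.81) = 3158/3924 = 0.8049.
θ = arctan(0.8049) = 38.83°.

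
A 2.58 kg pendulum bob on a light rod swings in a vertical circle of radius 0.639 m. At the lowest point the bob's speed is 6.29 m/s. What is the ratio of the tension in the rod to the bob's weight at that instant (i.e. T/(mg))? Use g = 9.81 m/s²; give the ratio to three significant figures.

At the bottom, T − mg = mv²/r, so T = m(v²/r + g) and T/(mg) = v²/(rg) + 1 = (6.29)²/(0.639 × 9.81) + 1 = 6.311 + 1 = 7.311.

7.31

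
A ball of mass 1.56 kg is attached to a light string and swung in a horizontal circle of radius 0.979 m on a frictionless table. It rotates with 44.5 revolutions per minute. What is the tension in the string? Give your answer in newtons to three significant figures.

ω = 44.5 rev/min × 2π/60 = 4.660 rad/s, so v = ωr = 4.660 × 0.979 = 4.562 m/s.
The tension is the only horizontal force, so it supplies the full centripetal force: T = m v²/r = 1.56 × (4.562)²/0.979 = 1.56 × 20.81/0.979 = 33.17 N.

33.2 N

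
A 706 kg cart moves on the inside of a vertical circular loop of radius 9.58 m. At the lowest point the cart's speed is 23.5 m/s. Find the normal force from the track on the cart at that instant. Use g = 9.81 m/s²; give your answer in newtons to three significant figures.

At the lowest point, N points up (toward the centre) and the weight mg points down (away from the centre), so the net inward force is N − mg = mv²/r.
N = m(v²/r + g) = 706 × ((23.5)²/9.58 + 9.81) = 706 × (57.65 + 9.81) = 706 × 67.46 = 47620 N.

47600 N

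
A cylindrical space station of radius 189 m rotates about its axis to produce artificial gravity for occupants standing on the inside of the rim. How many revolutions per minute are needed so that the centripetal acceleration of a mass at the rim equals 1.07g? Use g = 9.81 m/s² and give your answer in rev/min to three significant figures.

Require ω²r = 1.07g, so ω = √(1.07 × 9.81/189) = 0.2357 rad/s.
In rev/min: ω × 60/(2π) = 0.2357 × 60/(2π) = 2.250 rev/min.

2.25 rev/min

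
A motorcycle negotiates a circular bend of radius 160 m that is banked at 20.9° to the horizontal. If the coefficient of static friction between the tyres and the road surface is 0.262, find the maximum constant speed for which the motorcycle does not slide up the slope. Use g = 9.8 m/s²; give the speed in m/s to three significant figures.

33.5 m/s

At the maximum speed, friction acts down the slope at its limiting value f = μN. Radially (horizontal, toward centre): N sinθ + μN cosθ = mv²/r. Vertically: N cosθ − μN sinθ = mg.
Dividing: v² = r g (sinθ + μcosθ)/(cosθ − μsinθ).
sinθ + μcosθ = 0.3567 + 0.262×0.9342 = 0.6015; cosθ − μsinθ = 0.9342 − 0.262×0.3567 = 0.8407.
v² = 160 × 9.8 × 0.6015/0.8407 = 1122 m²/s², so v = 33.49 m/s.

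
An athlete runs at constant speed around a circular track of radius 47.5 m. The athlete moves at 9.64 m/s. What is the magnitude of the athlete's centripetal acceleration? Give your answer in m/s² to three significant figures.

1.96 m/s²

a_c = v²/r = (9.640)²/47.5 = 92.93/47.5 = 1.956 m/s².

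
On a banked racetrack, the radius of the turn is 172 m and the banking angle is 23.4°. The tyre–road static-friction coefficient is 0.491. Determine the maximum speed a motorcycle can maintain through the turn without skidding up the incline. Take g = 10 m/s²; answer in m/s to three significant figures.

At the maximum speed, friction acts down the slope at its limiting value f = μN. Radially (horizontal, toward centre): N sinθ + μN cosθ = mv²/r. Vertically: N cosθ − μN sinθ = mg.
Dividing: v² = r g (sinθ + μcosθ)/(cosθ − μsinθ).
sinθ + μcosθ = 0.3971 + 0.491×0.9178 = 0.8478; cosθ − μsinθ = 0.9178 − 0.491×0.3971 = 0.7228.
v² = 172 × 10.0 × 0.8478/0.7228 = 2017 m²/s², so v = 44.92 m/s.

44.9 m/s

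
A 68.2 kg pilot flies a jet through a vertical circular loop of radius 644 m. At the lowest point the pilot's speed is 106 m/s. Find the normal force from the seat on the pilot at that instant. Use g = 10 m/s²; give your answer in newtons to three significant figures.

1870 N

At the lowest point, N points up (toward the centre) and the weight mg points down (away from the centre), so the net inward force is N − mg = mv²/r.
N = m(v²/r + g) = 68.2 × ((106)²/644 + 10.0) = 68.2 × (17.45 + 10.0) = 68.2 × 27.45 = 1872 N.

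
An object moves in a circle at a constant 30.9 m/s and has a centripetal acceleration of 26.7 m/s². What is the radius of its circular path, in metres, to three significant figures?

35.8 m

a_c = v²/r ⇒ r = v²/a_c = (30.9)²/26.7 = 954.8/26.7 = 35.76 m.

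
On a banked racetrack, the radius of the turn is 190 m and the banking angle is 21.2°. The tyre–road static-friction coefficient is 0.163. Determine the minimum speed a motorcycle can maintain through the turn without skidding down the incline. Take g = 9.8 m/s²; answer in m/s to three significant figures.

19.8 m/s

At the minimum speed, friction acts up the slope at its limiting value f = μN. Radially (horizontal, toward centre): N sinθ − μN cosθ = mv²/r. Vertically: N cosθ + μN sinθ = mg.
Dividing: v² = r g (sinθ − μcosθ)/(cosθ + μsinθ).
sinθ − μcosθ = 0.3616 − 0.163×0.9323 = 0.2097; cosθ + μsinθ = 0.9323 + 0.163×0.3616 = 0.9913.
v² = 190 × 9.8 × 0.2097/0.9913 = 393.8 m²/s², so v = 19.84 m/s.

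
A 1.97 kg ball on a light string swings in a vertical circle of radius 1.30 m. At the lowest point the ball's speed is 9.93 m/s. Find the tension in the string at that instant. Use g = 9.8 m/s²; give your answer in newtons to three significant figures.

169 N

At the lowest point, T points up (toward the centre) and the weight mg points down (away from the centre), so the net inward force is T − mg = mv²/r.
T = m(v²/r + g) = 1.97 × ((9.93)²/1.30 + 9.8) = 1.97 × (75.85 + 9.8) = 1.97 × 85.65 = 168.7 N.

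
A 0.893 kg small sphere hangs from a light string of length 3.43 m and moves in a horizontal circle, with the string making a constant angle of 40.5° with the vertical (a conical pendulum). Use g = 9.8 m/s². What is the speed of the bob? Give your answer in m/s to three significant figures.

4.32 m/s

The radius of the circle is r = L sinθ = 3.43 × sin 40.5° = 2.228 m.
Horizontally T sinθ = mv²/r and vertically T cosθ = mg, so tanθ = v²/(rg).
v = √(r g tanθ) = √(2.228 × 9.8 × 0.8541) = √18.65 = 4.318 m/s.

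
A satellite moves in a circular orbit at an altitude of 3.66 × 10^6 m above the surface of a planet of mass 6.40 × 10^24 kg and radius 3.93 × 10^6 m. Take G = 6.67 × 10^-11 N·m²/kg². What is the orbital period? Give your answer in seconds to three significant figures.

r = R + h = 3.93 × 10^6 + 3.66 × 10^6 = 7.590 × 10^6 m. Gravity provides the centripetal force: G M m / r² = m v² / r ⇒ v = √(GM/r) = 7499 m/s.
T = 2πr/v = 2π × 7.590 × 10^6 / 7499 = 6359 s.

6360 s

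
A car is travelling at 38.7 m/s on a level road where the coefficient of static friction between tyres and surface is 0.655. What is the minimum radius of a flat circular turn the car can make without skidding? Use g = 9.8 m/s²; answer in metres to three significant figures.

At the limit, μ_s m g = m v²/r, so r_min = v²/(μ_s g) = (38.7)²/(0.655 × 9.8) = 1498/6.419 = 233.3 m.

233 m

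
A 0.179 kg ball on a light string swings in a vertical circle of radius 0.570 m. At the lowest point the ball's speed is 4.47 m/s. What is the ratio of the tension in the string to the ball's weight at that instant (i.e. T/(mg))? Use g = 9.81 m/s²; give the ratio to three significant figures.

4.57

At the bottom, T − mg = mv²/r, so T = m(v²/r + g) and T/(mg) = v²/(rg) + 1 = (4.47)²/(0.570 × 9.81) + 1 = 3.573 + 1 = 4.573.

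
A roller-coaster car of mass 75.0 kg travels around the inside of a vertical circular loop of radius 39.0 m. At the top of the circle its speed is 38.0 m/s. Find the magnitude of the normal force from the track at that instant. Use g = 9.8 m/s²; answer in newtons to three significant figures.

2040 N

At the top, both N and the weight mg point inward (toward the centre), so N + mg = mv²/r.
N = m(v²/r − g) = 75.0 × ((38.0)²/39.0 − 9.8) = 75.0 × (37.03 − 9.8) = 75.0 × 27.23 = 2042 N.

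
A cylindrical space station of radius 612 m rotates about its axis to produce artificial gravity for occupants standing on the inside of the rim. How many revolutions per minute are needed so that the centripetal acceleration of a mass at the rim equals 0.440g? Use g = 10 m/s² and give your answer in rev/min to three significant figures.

Require ω²r = 0.440g, so ω = √(0.440 × 10.0/612) = 0.08479 rad/s.
In rev/min: ω × 60/(2π) = 0.08479 × 60/(2π) = 0.8097 rev/min.

0.810 rev/min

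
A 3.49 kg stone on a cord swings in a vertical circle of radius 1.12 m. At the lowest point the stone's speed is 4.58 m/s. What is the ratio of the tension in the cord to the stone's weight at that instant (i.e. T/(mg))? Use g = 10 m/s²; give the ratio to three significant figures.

At the bottom, T − mg = mv²/r, so T = m(v²/r + g) and T/(mg) = v²/(rg) + 1 = (4.58)²/(1.12 × 10.0) + 1 = 1.873 + 1 = 2.873.

2.87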